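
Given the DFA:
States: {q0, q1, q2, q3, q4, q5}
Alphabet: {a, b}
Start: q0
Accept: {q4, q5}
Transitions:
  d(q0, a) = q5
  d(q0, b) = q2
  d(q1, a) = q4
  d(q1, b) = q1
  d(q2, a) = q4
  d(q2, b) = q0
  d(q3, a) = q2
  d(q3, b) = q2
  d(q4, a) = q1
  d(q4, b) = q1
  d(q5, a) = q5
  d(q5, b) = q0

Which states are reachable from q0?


BFS from q0:
  layer 0: {q0}
  layer 1: {q2, q5}
  layer 2: {q4}
  layer 3: {q1}

{q0, q1, q2, q4, q5}


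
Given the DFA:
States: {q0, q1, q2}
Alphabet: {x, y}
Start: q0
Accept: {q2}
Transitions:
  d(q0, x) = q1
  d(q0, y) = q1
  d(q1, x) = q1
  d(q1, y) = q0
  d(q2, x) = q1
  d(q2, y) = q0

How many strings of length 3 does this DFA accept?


Enumerating all length-3 strings:
  "xxx" -> q1 [reject]
  "xxy" -> q0 [reject]
  "xyx" -> q1 [reject]
  "xyy" -> q1 [reject]
  "yxx" -> q1 [reject]
  "yxy" -> q0 [reject]
  "yyx" -> q1 [reject]
  "yyy" -> q1 [reject]

0 out of 8


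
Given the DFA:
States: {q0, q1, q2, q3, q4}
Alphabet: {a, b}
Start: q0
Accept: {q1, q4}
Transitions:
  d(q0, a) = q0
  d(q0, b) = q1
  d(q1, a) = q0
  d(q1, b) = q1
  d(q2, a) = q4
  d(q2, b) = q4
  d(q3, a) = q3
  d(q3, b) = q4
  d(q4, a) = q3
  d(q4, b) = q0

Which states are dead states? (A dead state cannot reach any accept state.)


Forward reachability from each state:
  q0 -> reaches accept state q1 (live)
  q1 -> reaches accept state q1 (live)
  q2 -> reaches accept state q1 (live)
  q3 -> reaches accept state q1 (live)
  q4 -> reaches accept state q1 (live)

None (all states can reach an accept state)


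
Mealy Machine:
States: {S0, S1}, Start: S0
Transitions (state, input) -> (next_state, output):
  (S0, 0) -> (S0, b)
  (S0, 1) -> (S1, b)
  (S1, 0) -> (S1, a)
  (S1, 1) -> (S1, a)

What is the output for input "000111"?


Step-by-step:
  (S0, 0) -> (S0, b)
  (S0, 0) -> (S0, b)
  (S0, 0) -> (S0, b)
  (S0, 1) -> (S1, b)
  (S1, 1) -> (S1, a)
  (S1, 1) -> (S1, a)

"bbbbaa"


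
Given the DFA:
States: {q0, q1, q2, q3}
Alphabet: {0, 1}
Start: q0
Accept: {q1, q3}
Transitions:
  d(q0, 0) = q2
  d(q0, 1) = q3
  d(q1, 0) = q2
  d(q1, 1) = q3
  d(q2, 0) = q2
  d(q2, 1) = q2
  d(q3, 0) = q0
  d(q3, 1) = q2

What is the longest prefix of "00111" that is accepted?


Run the DFA, marking each prefix where the state is accepting:
  "" -> q0 [reject]
  "0" -> q2 [reject]
  "00" -> q2 [reject]
  "001" -> q2 [reject]
  "0011" -> q2 [reject]
  "00111" -> q2 [reject]

No prefix is accepted


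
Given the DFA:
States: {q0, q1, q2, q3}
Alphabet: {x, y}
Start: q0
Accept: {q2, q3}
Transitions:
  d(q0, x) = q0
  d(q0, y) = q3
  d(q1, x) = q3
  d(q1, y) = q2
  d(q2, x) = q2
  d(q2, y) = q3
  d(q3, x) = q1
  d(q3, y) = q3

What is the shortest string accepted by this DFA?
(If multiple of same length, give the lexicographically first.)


BFS by string length (lex-first path to each state shown):
  len 0: q0<-""
  len 1: q0<-"x", q3<-"y"
Found accept state at length 1.

"y"


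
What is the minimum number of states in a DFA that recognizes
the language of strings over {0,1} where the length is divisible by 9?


States track (length) mod 9.
Need 9 states: one per remainder 0..8; accept = remainder 0.

9


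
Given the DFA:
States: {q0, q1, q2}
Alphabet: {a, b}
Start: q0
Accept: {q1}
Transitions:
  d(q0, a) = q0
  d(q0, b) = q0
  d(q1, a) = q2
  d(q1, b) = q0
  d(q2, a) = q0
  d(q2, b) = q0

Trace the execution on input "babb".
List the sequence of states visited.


Input: babb
d(q0, b) = q0
d(q0, a) = q0
d(q0, b) = q0
d(q0, b) = q0


q0 -> q0 -> q0 -> q0 -> q0


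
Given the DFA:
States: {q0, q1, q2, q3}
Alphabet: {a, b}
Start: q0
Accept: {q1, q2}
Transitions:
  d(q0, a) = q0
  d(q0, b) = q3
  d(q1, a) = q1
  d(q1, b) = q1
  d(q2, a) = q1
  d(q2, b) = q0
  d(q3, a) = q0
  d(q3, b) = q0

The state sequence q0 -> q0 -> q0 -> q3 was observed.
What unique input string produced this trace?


Trace back each transition to find the symbol:
  q0 --[a]--> q0
  q0 --[a]--> q0
  q0 --[b]--> q3

"aab"


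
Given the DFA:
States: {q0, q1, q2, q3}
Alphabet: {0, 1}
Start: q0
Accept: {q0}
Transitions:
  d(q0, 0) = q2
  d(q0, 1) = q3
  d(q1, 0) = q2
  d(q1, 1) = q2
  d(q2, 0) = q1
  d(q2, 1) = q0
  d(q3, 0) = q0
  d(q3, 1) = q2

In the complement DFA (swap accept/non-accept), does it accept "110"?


Trace: q0 -> q3 -> q2 -> q1
Final: q1
Original accept: {q0}
Complement: q1 is not in original accept

Yes, complement accepts (original rejects)


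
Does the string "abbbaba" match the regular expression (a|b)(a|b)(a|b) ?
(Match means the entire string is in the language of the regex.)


|string| = 7; first = 'a'; last = 'a'

No, "abbbaba" does not match (a|b)(a|b)(a|b)


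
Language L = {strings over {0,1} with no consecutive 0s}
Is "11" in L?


'00' does not occur

Yes, "11" is in L


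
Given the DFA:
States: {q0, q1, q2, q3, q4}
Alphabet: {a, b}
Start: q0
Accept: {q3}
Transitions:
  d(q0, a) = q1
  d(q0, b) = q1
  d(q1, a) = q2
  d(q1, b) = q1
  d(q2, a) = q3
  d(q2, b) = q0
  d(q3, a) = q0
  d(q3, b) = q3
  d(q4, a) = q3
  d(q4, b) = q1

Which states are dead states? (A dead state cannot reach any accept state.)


Forward reachability from each state:
  q0 -> reaches accept state q3 (live)
  q1 -> reaches accept state q3 (live)
  q2 -> reaches accept state q3 (live)
  q3 -> reaches accept state q3 (live)
  q4 -> reaches accept state q3 (live)

None (all states can reach an accept state)


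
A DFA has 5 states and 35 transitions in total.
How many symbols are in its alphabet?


Each state has exactly one transition per symbol.
|alphabet| = transitions / states = 35 / 5 = 7

7


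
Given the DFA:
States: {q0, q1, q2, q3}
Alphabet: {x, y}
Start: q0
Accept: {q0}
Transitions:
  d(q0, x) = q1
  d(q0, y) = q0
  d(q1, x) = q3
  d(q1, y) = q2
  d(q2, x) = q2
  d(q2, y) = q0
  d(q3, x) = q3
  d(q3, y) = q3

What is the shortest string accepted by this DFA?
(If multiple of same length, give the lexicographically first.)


BFS by string length (lex-first path to each state shown):
  len 0: q0<-""
Found accept state at length 0.

"" (empty string)


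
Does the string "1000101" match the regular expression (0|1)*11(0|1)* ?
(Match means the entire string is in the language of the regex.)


|string| = 7; first = '1'; last = '1'

No, "1000101" does not match (0|1)*11(0|1)*


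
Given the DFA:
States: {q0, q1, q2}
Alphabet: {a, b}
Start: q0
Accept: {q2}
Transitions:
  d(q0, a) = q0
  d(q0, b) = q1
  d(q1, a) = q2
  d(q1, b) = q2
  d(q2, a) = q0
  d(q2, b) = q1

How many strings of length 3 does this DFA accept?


Enumerating all length-3 strings:
  "aaa" -> q0 [reject]
  "aab" -> q1 [reject]
  "aba" -> q2 [accept]
  "abb" -> q2 [accept]
  "baa" -> q0 [reject]
  "bab" -> q1 [reject]
  "bba" -> q0 [reject]
  "bbb" -> q1 [reject]

2 out of 8


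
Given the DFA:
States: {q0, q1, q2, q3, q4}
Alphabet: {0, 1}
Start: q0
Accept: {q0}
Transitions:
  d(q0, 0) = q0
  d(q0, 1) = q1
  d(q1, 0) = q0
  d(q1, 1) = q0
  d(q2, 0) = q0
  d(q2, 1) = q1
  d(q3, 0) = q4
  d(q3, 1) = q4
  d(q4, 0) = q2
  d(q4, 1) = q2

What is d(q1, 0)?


Looking up transition d(q1, 0)

q0


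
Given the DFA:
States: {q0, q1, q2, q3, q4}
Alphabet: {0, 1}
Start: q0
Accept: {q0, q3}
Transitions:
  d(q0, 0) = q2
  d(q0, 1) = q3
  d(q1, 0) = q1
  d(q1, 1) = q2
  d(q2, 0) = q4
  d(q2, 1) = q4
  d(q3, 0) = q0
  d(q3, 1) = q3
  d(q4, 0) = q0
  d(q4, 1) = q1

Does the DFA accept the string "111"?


Trace: q0 -> q3 -> q3 -> q3
Final state: q3
Accept states: {q0, q3}

Yes, accepted (final state q3 is an accept state)


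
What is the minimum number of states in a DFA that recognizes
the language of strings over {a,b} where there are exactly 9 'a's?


States: count = 0, 1, ..., 9 (that's 10 states), plus a dead state for count > 9.
Total: 10 + 1 = 11. Accept = count-9 state.

11


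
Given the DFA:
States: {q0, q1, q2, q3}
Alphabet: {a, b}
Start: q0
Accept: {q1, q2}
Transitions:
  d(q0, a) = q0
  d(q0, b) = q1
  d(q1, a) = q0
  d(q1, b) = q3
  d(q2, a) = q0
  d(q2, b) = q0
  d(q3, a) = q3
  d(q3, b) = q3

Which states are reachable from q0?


BFS from q0:
  layer 0: {q0}
  layer 1: {q1}
  layer 2: {q3}

{q0, q1, q3}


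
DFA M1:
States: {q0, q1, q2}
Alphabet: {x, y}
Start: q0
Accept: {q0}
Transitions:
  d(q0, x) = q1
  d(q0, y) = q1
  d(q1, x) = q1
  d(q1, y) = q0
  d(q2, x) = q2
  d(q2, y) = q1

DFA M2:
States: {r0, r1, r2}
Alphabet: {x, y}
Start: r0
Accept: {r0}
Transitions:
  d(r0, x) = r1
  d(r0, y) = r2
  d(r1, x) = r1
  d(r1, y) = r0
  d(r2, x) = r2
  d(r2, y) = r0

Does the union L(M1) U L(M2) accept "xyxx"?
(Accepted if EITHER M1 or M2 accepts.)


M1: final=q1 accepted=False
M2: final=r1 accepted=False

No, union rejects (neither accepts)


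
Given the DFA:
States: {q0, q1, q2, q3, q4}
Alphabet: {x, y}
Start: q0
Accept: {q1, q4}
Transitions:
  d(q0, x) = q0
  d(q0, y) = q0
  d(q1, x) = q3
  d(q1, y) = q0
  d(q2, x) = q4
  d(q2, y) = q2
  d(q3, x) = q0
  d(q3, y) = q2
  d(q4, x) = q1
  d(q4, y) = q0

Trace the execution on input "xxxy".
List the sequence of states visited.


Input: xxxy
d(q0, x) = q0
d(q0, x) = q0
d(q0, x) = q0
d(q0, y) = q0


q0 -> q0 -> q0 -> q0 -> q0


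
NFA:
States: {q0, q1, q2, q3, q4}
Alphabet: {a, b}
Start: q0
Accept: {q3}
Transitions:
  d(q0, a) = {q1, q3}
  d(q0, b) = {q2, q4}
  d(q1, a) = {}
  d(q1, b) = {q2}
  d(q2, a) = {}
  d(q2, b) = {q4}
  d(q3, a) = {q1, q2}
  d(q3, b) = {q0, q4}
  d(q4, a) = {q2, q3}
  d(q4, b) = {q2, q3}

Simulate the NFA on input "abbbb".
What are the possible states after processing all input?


Start: {q0}
  --a--> {q1, q3}
  --b--> {q0, q2, q4}
  --b--> {q2, q3, q4}
  --b--> {q0, q2, q3, q4}
  --b--> {q0, q2, q3, q4}

{q0, q2, q3, q4}


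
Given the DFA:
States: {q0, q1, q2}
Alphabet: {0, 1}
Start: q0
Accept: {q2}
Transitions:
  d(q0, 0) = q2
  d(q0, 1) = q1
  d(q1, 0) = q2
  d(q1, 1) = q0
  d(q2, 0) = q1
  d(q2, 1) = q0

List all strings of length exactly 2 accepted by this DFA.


All strings of length 2: 4 total
Accepted: 1

"10"


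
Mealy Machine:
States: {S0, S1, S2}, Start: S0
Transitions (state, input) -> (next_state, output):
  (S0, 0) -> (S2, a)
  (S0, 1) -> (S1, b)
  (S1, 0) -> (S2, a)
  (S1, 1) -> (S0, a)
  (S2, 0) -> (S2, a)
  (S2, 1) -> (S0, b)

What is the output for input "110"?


Step-by-step:
  (S0, 1) -> (S1, b)
  (S1, 1) -> (S0, a)
  (S0, 0) -> (S2, a)

"baa"


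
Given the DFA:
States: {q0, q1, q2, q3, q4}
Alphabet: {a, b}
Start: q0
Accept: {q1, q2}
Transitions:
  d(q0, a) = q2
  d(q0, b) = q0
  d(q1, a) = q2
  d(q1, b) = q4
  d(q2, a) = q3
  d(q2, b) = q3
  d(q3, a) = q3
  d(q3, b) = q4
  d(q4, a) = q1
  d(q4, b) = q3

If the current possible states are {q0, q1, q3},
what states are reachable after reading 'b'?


Apply transition on 'b' from each current state:
  d(q0, b) = q0
  d(q1, b) = q4
  d(q3, b) = q4

{q0, q4}


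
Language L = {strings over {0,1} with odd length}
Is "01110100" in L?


length = 8; 8 mod 2 = 0

No, "01110100" is not in L


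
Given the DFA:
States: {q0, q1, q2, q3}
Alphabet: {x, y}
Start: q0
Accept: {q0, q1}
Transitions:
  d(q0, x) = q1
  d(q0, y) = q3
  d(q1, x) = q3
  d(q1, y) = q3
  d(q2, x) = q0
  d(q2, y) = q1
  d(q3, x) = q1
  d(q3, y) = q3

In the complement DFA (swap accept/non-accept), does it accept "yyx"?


Trace: q0 -> q3 -> q3 -> q1
Final: q1
Original accept: {q0, q1}
Complement: q1 is in original accept

No, complement rejects (original accepts)


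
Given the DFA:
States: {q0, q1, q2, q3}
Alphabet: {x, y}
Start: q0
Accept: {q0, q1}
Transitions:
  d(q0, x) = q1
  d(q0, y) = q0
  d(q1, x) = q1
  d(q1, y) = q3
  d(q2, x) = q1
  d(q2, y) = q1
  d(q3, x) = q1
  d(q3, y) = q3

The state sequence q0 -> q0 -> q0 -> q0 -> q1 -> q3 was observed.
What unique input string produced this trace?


Trace back each transition to find the symbol:
  q0 --[y]--> q0
  q0 --[y]--> q0
  q0 --[y]--> q0
  q0 --[x]--> q1
  q1 --[y]--> q3

"yyyxy"


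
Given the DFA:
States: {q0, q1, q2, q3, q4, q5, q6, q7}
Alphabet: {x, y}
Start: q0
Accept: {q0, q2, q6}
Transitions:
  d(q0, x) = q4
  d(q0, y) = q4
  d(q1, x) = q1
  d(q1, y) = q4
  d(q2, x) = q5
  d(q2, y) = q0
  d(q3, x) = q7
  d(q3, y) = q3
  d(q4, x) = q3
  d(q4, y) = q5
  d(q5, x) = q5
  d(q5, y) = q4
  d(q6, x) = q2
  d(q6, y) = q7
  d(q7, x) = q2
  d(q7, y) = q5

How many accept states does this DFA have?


Accept states listed: {q0, q2, q6}
Counting: q0(1) q2(2) q6(3)

3


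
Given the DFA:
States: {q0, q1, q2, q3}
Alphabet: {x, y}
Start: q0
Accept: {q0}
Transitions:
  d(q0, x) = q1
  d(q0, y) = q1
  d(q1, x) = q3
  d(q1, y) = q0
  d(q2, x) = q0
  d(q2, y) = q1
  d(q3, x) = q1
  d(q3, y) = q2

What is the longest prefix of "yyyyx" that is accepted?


Run the DFA, marking each prefix where the state is accepting:
  "" -> q0 [accept]
  "y" -> q1 [reject]
  "yy" -> q0 [accept]
  "yyy" -> q1 [reject]
  "yyyy" -> q0 [accept]
  "yyyyx" -> q1 [reject]

"yyyy"


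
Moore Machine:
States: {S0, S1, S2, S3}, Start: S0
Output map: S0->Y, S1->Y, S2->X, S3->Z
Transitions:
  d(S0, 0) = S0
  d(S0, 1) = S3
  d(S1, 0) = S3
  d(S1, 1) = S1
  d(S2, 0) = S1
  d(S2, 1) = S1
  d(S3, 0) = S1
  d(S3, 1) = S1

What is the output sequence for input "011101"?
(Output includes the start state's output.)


Start: S0 (output Y)
  --0--> S0 (output Y)
  --1--> S3 (output Z)
  --1--> S1 (output Y)
  --1--> S1 (output Y)
  --0--> S3 (output Z)
  --1--> S1 (output Y)

"YYZYYZY"


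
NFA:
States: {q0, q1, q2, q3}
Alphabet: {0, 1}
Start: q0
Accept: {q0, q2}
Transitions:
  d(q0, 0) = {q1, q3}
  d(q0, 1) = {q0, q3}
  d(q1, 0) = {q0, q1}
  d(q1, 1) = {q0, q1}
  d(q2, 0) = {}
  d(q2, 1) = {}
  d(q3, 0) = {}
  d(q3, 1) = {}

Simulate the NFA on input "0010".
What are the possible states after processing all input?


Start: {q0}
  --0--> {q1, q3}
  --0--> {q0, q1}
  --1--> {q0, q1, q3}
  --0--> {q0, q1, q3}

{q0, q1, q3}


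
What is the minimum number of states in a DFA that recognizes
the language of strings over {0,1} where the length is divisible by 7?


States track (length) mod 7.
Need 7 states: one per remainder 0..6; accept = remainder 0.

7


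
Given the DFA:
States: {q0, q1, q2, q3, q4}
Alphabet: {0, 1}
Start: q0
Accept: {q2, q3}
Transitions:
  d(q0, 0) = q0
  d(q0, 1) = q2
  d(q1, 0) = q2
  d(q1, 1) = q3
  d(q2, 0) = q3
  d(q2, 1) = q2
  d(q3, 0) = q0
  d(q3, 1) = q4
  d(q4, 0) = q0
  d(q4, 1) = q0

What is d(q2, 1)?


Looking up transition d(q2, 1)

q2


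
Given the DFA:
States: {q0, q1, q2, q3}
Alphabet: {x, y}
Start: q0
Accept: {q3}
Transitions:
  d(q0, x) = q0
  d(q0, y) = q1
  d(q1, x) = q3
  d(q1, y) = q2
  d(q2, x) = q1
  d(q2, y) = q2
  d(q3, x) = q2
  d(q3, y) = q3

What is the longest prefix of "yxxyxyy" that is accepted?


Run the DFA, marking each prefix where the state is accepting:
  "" -> q0 [reject]
  "y" -> q1 [reject]
  "yx" -> q3 [accept]
  "yxx" -> q2 [reject]
  "yxxy" -> q2 [reject]
  "yxxyx" -> q1 [reject]
  "yxxyxy" -> q2 [reject]
  "yxxyxyy" -> q2 [reject]

"yx"


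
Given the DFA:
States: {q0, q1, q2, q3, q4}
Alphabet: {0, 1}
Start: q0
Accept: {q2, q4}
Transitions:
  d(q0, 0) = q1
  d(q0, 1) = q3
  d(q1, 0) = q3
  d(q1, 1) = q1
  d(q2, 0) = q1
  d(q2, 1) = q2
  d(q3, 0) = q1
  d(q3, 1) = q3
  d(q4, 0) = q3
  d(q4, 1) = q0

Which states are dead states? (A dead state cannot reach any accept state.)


Forward reachability from each state:
  q0 -> reaches {q0, q1, q3}, no accept state (dead)
  q1 -> reaches {q1, q3}, no accept state (dead)
  q2 -> reaches accept state q2 (live)
  q3 -> reaches {q1, q3}, no accept state (dead)
  q4 -> reaches accept state q4 (live)

{q0, q1, q3}


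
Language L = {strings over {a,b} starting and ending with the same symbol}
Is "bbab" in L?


first = 'b', last = 'b'

Yes, "bbab" is in L


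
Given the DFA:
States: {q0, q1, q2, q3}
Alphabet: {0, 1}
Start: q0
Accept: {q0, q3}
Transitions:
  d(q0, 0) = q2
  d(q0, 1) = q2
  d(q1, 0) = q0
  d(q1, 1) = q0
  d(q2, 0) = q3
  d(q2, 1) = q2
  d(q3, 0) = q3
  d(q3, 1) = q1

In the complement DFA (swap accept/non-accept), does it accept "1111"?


Trace: q0 -> q2 -> q2 -> q2 -> q2
Final: q2
Original accept: {q0, q3}
Complement: q2 is not in original accept

Yes, complement accepts (original rejects)


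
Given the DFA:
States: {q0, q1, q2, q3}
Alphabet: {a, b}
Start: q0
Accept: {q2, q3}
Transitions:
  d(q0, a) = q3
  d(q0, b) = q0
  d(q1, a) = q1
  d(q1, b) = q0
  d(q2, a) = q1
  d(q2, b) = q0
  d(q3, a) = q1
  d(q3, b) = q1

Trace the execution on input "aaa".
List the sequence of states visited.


Input: aaa
d(q0, a) = q3
d(q3, a) = q1
d(q1, a) = q1


q0 -> q3 -> q1 -> q1


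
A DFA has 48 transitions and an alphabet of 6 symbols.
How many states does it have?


Each state has exactly one transition per symbol.
states = transitions / |alphabet| = 48 / 6 = 8

8


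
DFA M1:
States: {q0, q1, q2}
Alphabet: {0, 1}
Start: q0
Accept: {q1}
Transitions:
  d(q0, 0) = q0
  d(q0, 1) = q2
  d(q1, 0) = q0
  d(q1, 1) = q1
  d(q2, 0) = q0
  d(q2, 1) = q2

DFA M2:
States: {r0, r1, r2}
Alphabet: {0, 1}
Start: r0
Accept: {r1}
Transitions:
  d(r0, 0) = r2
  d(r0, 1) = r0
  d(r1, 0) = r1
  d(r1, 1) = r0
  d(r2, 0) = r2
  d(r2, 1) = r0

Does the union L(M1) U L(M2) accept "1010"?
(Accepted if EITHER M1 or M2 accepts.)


M1: final=q0 accepted=False
M2: final=r2 accepted=False

No, union rejects (neither accepts)


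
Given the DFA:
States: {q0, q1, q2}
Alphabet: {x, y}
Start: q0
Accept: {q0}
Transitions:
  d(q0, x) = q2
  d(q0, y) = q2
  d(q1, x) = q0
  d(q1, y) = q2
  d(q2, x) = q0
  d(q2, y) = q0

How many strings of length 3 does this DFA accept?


Enumerating all length-3 strings:
  "xxx" -> q2 [reject]
  "xxy" -> q2 [reject]
  "xyx" -> q2 [reject]
  "xyy" -> q2 [reject]
  "yxx" -> q2 [reject]
  "yxy" -> q2 [reject]
  "yyx" -> q2 [reject]
  "yyy" -> q2 [reject]

0 out of 8


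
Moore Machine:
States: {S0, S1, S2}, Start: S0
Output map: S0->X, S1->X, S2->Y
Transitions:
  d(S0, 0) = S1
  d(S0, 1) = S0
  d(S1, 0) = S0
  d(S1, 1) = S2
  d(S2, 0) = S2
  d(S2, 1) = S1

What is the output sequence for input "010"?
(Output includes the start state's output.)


Start: S0 (output X)
  --0--> S1 (output X)
  --1--> S2 (output Y)
  --0--> S2 (output Y)

"XXYY"


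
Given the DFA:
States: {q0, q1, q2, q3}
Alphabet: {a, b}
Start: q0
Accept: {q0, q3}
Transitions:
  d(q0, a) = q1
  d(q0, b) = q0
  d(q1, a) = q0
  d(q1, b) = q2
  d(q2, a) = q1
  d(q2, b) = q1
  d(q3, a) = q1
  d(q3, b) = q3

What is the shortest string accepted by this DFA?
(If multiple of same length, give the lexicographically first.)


BFS by string length (lex-first path to each state shown):
  len 0: q0<-""
Found accept state at length 0.

"" (empty string)


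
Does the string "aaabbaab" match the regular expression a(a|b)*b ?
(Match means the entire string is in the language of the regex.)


|string| = 8; first = 'a'; last = 'b'

Yes, "aaabbaab" matches a(a|b)*b


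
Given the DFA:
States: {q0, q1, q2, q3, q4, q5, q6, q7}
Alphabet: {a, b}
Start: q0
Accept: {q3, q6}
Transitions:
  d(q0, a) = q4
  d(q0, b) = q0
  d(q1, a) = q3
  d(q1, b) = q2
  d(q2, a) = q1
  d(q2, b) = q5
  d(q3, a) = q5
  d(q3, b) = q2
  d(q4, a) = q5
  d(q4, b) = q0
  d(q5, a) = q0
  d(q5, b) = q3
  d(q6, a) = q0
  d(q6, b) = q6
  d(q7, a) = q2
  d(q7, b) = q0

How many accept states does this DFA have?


Accept states listed: {q3, q6}
Counting: q3(1) q6(2)

2


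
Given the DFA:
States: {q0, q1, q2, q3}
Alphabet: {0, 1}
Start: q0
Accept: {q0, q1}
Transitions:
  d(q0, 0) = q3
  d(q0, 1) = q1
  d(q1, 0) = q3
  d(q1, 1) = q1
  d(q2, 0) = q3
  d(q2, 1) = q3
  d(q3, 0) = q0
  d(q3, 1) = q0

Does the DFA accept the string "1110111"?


Trace: q0 -> q1 -> q1 -> q1 -> q3 -> q0 -> q1 -> q1
Final state: q1
Accept states: {q0, q1}

Yes, accepted (final state q1 is an accept state)


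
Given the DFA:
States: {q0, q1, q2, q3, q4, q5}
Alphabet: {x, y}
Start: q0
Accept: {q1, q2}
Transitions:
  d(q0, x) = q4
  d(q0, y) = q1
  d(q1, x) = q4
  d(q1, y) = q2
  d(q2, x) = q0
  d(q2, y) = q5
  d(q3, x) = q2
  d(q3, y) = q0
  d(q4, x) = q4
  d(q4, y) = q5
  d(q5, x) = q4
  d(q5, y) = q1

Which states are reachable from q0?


BFS from q0:
  layer 0: {q0}
  layer 1: {q1, q4}
  layer 2: {q2, q5}

{q0, q1, q2, q4, q5}


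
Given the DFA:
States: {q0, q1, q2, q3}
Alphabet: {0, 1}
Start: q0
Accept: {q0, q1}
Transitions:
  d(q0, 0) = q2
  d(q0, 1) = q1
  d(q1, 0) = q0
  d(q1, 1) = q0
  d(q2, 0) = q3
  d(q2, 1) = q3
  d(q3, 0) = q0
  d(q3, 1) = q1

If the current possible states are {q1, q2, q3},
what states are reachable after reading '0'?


Apply transition on '0' from each current state:
  d(q1, 0) = q0
  d(q2, 0) = q3
  d(q3, 0) = q0

{q0, q3}


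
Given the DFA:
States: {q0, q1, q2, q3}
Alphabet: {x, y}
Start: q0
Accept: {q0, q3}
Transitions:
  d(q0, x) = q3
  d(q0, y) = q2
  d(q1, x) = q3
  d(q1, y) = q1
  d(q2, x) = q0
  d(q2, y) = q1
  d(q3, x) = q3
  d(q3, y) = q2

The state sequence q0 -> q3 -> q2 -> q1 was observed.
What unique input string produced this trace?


Trace back each transition to find the symbol:
  q0 --[x]--> q3
  q3 --[y]--> q2
  q2 --[y]--> q1

"xyy"


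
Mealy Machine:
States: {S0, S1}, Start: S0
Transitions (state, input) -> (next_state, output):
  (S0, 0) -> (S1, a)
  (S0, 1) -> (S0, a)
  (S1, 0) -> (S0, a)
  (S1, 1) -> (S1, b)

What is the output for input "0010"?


Step-by-step:
  (S0, 0) -> (S1, a)
  (S1, 0) -> (S0, a)
  (S0, 1) -> (S0, a)
  (S0, 0) -> (S1, a)

"aaaa"


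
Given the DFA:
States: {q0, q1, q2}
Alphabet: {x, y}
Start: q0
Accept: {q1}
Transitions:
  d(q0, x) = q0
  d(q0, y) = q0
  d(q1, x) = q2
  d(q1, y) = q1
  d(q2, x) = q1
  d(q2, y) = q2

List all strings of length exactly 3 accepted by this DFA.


All strings of length 3: 8 total
Accepted: 0

None


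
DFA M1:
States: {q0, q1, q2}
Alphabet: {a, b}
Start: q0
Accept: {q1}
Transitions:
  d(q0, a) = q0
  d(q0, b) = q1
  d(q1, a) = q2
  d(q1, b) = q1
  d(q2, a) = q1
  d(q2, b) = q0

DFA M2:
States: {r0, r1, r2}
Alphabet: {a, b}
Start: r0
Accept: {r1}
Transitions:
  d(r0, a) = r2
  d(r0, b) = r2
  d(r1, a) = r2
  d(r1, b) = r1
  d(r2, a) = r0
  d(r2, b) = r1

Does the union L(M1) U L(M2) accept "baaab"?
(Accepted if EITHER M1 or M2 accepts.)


M1: final=q0 accepted=False
M2: final=r2 accepted=False

No, union rejects (neither accepts)


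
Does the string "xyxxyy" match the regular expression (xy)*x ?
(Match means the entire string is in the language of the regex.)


|string| = 6; first = 'x'; last = 'y'

No, "xyxxyy" does not match (xy)*x


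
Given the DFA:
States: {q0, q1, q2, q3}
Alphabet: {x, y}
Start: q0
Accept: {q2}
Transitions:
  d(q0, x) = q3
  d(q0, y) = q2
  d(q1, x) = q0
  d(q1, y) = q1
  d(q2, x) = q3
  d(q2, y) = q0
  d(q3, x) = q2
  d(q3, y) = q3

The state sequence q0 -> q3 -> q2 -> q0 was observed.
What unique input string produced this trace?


Trace back each transition to find the symbol:
  q0 --[x]--> q3
  q3 --[x]--> q2
  q2 --[y]--> q0

"xxy"


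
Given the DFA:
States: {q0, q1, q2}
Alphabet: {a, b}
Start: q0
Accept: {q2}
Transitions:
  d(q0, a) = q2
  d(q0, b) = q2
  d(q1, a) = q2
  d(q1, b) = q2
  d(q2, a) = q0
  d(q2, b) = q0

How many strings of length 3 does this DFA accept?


Enumerating all length-3 strings:
  "aaa" -> q2 [accept]
  "aab" -> q2 [accept]
  "aba" -> q2 [accept]
  "abb" -> q2 [accept]
  "baa" -> q2 [accept]
  "bab" -> q2 [accept]
  "bba" -> q2 [accept]
  "bbb" -> q2 [accept]

8 out of 8


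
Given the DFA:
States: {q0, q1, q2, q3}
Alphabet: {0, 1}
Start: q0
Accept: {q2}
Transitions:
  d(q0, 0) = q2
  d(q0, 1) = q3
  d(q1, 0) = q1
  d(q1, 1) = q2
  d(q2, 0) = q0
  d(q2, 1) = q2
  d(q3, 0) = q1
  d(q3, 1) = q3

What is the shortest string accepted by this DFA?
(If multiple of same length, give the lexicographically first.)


BFS by string length (lex-first path to each state shown):
  len 0: q0<-""
  len 1: q2<-"0", q3<-"1"
Found accept state at length 1.

"0"


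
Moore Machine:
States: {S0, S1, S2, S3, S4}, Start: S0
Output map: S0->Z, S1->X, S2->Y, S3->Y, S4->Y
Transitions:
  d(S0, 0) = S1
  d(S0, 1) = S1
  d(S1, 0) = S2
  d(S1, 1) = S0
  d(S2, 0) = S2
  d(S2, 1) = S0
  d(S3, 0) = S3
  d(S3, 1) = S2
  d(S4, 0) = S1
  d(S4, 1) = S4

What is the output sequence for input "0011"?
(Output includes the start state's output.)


Start: S0 (output Z)
  --0--> S1 (output X)
  --0--> S2 (output Y)
  --1--> S0 (output Z)
  --1--> S1 (output X)

"ZXYZX"


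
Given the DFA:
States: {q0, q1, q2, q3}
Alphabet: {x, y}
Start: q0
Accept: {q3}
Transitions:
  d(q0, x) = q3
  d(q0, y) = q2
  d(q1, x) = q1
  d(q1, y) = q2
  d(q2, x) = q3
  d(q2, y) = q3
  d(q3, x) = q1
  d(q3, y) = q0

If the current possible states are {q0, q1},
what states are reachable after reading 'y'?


Apply transition on 'y' from each current state:
  d(q0, y) = q2
  d(q1, y) = q2

{q2}


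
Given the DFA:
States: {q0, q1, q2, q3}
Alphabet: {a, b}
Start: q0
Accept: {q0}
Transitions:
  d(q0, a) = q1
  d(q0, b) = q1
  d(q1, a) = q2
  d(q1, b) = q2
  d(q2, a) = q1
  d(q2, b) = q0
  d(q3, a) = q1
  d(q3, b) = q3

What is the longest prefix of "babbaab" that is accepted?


Run the DFA, marking each prefix where the state is accepting:
  "" -> q0 [accept]
  "b" -> q1 [reject]
  "ba" -> q2 [reject]
  "bab" -> q0 [accept]
  "babb" -> q1 [reject]
  "babba" -> q2 [reject]
  "babbaa" -> q1 [reject]
  "babbaab" -> q2 [reject]

"bab"


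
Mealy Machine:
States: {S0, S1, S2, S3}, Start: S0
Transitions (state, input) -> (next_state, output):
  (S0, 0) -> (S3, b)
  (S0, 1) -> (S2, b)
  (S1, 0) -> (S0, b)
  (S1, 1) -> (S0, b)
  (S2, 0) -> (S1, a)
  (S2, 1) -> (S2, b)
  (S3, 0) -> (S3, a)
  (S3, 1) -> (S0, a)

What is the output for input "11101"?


Step-by-step:
  (S0, 1) -> (S2, b)
  (S2, 1) -> (S2, b)
  (S2, 1) -> (S2, b)
  (S2, 0) -> (S1, a)
  (S1, 1) -> (S0, b)

"bbbab"


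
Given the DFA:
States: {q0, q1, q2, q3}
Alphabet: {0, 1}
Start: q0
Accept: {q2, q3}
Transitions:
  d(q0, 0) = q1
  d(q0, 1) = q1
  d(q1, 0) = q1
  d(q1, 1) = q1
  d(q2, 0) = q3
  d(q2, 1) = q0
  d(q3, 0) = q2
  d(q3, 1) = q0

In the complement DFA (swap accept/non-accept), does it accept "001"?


Trace: q0 -> q1 -> q1 -> q1
Final: q1
Original accept: {q2, q3}
Complement: q1 is not in original accept

Yes, complement accepts (original rejects)


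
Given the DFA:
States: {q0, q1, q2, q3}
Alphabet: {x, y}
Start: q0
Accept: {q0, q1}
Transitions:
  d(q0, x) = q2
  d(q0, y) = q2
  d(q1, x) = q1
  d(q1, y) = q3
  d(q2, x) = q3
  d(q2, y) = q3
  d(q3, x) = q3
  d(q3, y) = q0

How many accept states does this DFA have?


Accept states listed: {q0, q1}
Counting: q0(1) q1(2)

2


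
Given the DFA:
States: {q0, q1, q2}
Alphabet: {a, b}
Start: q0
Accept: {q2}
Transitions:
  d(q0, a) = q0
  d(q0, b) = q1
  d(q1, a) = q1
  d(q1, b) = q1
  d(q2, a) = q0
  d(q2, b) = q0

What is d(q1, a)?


Looking up transition d(q1, a)

q1


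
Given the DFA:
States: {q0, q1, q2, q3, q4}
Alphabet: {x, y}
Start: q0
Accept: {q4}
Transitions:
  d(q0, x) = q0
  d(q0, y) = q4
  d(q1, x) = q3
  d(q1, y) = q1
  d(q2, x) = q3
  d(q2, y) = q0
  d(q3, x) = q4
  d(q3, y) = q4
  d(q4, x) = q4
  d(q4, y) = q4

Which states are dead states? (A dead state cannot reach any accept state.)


Forward reachability from each state:
  q0 -> reaches accept state q4 (live)
  q1 -> reaches accept state q4 (live)
  q2 -> reaches accept state q4 (live)
  q3 -> reaches accept state q4 (live)
  q4 -> reaches accept state q4 (live)

None (all states can reach an accept state)


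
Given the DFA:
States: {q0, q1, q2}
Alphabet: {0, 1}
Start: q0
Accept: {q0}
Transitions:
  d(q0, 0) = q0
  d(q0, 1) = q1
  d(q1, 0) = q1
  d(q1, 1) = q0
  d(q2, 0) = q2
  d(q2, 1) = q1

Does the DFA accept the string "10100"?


Trace: q0 -> q1 -> q1 -> q0 -> q0 -> q0
Final state: q0
Accept states: {q0}

Yes, accepted (final state q0 is an accept state)


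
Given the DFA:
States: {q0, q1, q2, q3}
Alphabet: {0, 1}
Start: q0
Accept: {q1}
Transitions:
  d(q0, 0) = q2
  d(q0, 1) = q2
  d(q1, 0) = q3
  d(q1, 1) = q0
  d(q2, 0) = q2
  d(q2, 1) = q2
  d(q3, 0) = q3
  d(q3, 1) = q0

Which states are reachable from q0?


BFS from q0:
  layer 0: {q0}
  layer 1: {q2}

{q0, q2}


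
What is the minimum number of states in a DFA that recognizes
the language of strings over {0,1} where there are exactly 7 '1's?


States: count = 0, 1, ..., 7 (that's 8 states), plus a dead state for count > 7.
Total: 8 + 1 = 9. Accept = count-7 state.

9


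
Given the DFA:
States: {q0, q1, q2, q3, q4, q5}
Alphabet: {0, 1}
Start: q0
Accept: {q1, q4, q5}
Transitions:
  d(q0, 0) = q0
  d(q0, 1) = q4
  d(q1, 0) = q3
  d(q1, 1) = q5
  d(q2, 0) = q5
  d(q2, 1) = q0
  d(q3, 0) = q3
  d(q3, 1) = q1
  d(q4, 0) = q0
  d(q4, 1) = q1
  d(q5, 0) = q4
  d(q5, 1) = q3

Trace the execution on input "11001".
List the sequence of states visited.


Input: 11001
d(q0, 1) = q4
d(q4, 1) = q1
d(q1, 0) = q3
d(q3, 0) = q3
d(q3, 1) = q1


q0 -> q4 -> q1 -> q3 -> q3 -> q1


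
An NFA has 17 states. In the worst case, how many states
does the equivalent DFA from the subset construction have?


Subset construction: one DFA state per subset of NFA states.
2^17 = 131072

131072


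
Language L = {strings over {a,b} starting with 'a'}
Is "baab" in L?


first symbol = 'b'

No, "baab" is not in L


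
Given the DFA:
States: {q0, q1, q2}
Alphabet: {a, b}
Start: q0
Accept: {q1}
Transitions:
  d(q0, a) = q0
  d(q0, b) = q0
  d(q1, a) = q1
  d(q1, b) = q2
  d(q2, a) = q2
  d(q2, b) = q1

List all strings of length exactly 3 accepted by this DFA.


All strings of length 3: 8 total
Accepted: 0

None


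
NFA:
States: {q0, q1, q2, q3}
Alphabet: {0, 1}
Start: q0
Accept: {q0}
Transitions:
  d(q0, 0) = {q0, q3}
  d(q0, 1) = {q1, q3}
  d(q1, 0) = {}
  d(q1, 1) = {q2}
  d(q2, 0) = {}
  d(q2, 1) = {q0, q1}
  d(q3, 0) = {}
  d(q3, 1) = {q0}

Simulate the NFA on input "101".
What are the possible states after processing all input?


Start: {q0}
  --1--> {q1, q3}
  --0--> {}
  --1--> {}

{} (empty set, no valid transitions)


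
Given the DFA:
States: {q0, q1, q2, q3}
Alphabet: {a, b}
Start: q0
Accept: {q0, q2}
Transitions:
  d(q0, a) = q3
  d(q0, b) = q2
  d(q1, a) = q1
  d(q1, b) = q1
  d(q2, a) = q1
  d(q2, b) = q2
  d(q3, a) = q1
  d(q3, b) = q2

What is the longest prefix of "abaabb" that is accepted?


Run the DFA, marking each prefix where the state is accepting:
  "" -> q0 [accept]
  "a" -> q3 [reject]
  "ab" -> q2 [accept]
  "aba" -> q1 [reject]
  "abaa" -> q1 [reject]
  "abaab" -> q1 [reject]
  "abaabb" -> q1 [reject]

"ab"


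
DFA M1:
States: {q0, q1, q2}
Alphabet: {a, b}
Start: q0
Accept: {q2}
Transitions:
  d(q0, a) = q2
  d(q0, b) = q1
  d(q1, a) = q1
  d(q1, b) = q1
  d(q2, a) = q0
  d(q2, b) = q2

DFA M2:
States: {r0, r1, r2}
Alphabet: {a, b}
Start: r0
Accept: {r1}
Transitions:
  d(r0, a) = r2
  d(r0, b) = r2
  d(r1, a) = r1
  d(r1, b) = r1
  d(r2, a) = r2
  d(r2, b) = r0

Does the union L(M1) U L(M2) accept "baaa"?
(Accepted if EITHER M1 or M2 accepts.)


M1: final=q1 accepted=False
M2: final=r2 accepted=False

No, union rejects (neither accepts)


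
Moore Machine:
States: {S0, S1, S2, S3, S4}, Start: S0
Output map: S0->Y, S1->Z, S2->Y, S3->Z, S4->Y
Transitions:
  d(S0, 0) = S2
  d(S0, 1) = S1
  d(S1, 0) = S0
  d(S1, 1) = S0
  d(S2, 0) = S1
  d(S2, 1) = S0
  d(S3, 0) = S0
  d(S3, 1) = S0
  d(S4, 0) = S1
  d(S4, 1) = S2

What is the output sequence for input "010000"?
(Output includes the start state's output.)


Start: S0 (output Y)
  --0--> S2 (output Y)
  --1--> S0 (output Y)
  --0--> S2 (output Y)
  --0--> S1 (output Z)
  --0--> S0 (output Y)
  --0--> S2 (output Y)

"YYYYZYY"


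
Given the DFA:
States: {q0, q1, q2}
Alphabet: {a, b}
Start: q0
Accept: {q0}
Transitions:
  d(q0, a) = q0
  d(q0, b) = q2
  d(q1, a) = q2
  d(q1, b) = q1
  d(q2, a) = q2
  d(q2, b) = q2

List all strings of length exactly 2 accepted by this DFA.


All strings of length 2: 4 total
Accepted: 1

"aa"


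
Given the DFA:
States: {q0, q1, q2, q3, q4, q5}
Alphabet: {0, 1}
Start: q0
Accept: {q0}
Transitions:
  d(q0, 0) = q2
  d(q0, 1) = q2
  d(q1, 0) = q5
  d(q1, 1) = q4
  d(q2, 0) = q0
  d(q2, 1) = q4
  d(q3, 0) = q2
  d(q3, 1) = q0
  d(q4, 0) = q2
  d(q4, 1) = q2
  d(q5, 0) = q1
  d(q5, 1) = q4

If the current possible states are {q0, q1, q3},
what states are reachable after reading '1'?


Apply transition on '1' from each current state:
  d(q0, 1) = q2
  d(q1, 1) = q4
  d(q3, 1) = q0

{q0, q2, q4}


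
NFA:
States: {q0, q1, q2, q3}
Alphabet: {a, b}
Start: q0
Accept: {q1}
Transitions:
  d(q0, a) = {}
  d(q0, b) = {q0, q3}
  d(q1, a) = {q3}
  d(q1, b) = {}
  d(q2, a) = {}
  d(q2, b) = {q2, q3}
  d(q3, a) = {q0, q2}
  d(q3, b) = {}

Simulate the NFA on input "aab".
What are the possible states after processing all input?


Start: {q0}
  --a--> {}
  --a--> {}
  --b--> {}

{} (empty set, no valid transitions)


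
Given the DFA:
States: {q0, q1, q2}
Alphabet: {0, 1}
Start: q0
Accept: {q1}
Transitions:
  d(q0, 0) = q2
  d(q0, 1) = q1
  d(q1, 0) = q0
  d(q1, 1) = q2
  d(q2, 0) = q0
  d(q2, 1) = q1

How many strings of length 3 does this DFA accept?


Enumerating all length-3 strings:
  "000" -> q2 [reject]
  "001" -> q1 [accept]
  "010" -> q0 [reject]
  "011" -> q2 [reject]
  "100" -> q2 [reject]
  "101" -> q1 [accept]
  "110" -> q0 [reject]
  "111" -> q1 [accept]

3 out of 8


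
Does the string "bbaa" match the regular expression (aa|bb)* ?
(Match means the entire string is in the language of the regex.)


|string| = 4; first = 'b'; last = 'a'

Yes, "bbaa" matches (aa|bb)*


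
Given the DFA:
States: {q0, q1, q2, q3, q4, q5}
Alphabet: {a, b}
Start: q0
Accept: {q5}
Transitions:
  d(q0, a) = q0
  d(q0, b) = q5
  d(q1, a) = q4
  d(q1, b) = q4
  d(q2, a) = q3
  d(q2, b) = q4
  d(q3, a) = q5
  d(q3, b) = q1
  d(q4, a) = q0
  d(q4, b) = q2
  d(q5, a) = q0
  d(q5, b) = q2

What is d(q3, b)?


Looking up transition d(q3, b)

q1


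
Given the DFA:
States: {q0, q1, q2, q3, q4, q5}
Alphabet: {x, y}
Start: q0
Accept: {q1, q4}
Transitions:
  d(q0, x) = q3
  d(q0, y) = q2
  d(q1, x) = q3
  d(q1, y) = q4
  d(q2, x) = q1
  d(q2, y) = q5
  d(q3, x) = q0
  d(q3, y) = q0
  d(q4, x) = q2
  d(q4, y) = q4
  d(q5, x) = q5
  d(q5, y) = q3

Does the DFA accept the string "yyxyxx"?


Trace: q0 -> q2 -> q5 -> q5 -> q3 -> q0 -> q3
Final state: q3
Accept states: {q1, q4}

No, rejected (final state q3 is not an accept state)


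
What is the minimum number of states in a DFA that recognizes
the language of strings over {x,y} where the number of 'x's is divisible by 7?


States track (count of 'x') mod 7.
Need 7 states: one per remainder 0..6; accept = remainder 0.

7


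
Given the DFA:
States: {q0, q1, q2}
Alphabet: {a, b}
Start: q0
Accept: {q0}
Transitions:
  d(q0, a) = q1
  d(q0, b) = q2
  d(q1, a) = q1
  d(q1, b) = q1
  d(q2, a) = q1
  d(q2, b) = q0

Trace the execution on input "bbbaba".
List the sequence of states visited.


Input: bbbaba
d(q0, b) = q2
d(q2, b) = q0
d(q0, b) = q2
d(q2, a) = q1
d(q1, b) = q1
d(q1, a) = q1


q0 -> q2 -> q0 -> q2 -> q1 -> q1 -> q1


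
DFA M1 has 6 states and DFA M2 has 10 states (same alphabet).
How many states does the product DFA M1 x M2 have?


Product construction pairs every M1 state with every M2 state.
6 * 10 = 60

60


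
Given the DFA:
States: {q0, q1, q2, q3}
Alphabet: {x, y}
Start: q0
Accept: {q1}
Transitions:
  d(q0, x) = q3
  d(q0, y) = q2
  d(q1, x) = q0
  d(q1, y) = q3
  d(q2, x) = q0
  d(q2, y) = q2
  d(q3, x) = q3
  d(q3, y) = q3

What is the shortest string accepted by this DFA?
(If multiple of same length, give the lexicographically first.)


BFS by string length (lex-first path to each state shown):
  len 0: q0<-""
  len 1: q2<-"y", q3<-"x"
  len 2: q0<-"yx", q2<-"yy", q3<-"xx"
  len 3: q0<-"yyx", q2<-"yxy", q3<-"xxx"
  len 4: q0<-"yxyx", q2<-"yxyy", q3<-"xxxx"
  len 5: q0<-"yxyyx", q2<-"yxyxy", q3<-"xxxxx"
  len 6: q0<-"yxyxyx", q2<-"yxyxyy", q3<-"xxxxxx"
  len 7: q0<-"yxyxyyx", q2<-"yxyxyxy", q3<-"xxxxxxx"
  len 8: q0<-"yxyxyxyx", q2<-"yxyxyxyy", q3<-"xxxxxxxx"

No string accepted (empty language)


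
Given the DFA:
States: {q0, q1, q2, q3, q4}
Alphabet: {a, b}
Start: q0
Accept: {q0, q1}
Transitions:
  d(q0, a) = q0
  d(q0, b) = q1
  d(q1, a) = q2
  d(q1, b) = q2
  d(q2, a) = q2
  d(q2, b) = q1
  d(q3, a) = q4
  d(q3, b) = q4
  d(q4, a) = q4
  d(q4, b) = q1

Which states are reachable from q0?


BFS from q0:
  layer 0: {q0}
  layer 1: {q1}
  layer 2: {q2}

{q0, q1, q2}


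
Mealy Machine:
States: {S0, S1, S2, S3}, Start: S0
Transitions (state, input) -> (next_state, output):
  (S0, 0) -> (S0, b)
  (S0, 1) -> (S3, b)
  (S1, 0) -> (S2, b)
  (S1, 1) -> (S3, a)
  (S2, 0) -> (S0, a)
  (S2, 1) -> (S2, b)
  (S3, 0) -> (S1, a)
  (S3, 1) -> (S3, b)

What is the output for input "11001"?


Step-by-step:
  (S0, 1) -> (S3, b)
  (S3, 1) -> (S3, b)
  (S3, 0) -> (S1, a)
  (S1, 0) -> (S2, b)
  (S2, 1) -> (S2, b)

"bbabb"


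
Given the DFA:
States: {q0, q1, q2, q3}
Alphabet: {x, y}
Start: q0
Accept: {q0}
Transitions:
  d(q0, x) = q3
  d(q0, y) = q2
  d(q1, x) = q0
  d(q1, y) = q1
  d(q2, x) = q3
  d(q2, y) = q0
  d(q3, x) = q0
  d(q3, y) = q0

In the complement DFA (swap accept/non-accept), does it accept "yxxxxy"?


Trace: q0 -> q2 -> q3 -> q0 -> q3 -> q0 -> q2
Final: q2
Original accept: {q0}
Complement: q2 is not in original accept

Yes, complement accepts (original rejects)


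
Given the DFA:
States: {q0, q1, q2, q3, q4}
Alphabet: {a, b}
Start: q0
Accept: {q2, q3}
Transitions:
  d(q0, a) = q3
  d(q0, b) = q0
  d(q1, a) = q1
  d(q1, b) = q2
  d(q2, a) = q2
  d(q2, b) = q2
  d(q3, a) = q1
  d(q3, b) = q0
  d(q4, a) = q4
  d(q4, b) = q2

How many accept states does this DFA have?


Accept states listed: {q2, q3}
Counting: q2(1) q3(2)

2


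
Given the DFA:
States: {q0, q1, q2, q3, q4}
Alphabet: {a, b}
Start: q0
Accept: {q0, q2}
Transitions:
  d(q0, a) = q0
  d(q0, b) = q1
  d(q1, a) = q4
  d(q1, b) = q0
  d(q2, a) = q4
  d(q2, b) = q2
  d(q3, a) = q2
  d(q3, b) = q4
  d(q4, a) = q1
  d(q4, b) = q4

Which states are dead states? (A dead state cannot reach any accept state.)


Forward reachability from each state:
  q0 -> reaches accept state q0 (live)
  q1 -> reaches accept state q0 (live)
  q2 -> reaches accept state q0 (live)
  q3 -> reaches accept state q0 (live)
  q4 -> reaches accept state q0 (live)

None (all states can reach an accept state)


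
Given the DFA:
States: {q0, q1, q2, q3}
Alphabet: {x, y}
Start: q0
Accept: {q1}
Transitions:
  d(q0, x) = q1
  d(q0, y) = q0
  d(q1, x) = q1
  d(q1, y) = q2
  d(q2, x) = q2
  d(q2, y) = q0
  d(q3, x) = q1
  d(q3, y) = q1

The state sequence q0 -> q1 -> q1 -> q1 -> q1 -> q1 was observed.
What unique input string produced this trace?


Trace back each transition to find the symbol:
  q0 --[x]--> q1
  q1 --[x]--> q1
  q1 --[x]--> q1
  q1 --[x]--> q1
  q1 --[x]--> q1

"xxxxx"


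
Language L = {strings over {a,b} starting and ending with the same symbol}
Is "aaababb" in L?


first = 'a', last = 'b'

No, "aaababb" is not in L


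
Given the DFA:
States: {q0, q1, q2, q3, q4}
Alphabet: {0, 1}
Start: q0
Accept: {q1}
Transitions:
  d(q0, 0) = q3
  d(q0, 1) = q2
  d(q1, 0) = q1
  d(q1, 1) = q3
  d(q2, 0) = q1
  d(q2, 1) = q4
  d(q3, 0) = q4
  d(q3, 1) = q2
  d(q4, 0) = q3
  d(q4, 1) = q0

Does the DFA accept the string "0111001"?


Trace: q0 -> q3 -> q2 -> q4 -> q0 -> q3 -> q4 -> q0
Final state: q0
Accept states: {q1}

No, rejected (final state q0 is not an accept state)


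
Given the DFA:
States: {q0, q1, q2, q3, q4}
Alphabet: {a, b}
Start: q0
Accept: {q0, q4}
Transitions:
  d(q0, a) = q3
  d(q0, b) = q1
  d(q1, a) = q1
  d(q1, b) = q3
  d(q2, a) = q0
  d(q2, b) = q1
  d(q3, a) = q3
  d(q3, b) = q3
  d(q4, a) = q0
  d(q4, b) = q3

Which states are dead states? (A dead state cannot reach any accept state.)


Forward reachability from each state:
  q0 -> reaches accept state q0 (live)
  q1 -> reaches {q1, q3}, no accept state (dead)
  q2 -> reaches accept state q0 (live)
  q3 -> reaches {q3}, no accept state (dead)
  q4 -> reaches accept state q0 (live)

{q1, q3}


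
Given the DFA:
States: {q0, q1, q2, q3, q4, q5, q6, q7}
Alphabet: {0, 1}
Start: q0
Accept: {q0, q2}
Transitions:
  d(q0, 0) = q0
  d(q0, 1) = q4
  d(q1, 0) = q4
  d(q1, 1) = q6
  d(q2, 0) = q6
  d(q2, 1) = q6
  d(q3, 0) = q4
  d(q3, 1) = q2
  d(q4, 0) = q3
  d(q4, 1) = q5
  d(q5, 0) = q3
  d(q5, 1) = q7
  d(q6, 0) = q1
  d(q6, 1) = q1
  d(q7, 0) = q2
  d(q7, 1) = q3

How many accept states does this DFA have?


Accept states listed: {q0, q2}
Counting: q0(1) q2(2)

2
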